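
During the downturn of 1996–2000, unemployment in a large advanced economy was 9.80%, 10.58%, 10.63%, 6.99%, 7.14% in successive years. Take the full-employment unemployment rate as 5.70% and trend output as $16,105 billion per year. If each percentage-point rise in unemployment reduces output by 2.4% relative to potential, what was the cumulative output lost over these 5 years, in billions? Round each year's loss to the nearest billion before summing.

Year 1996: gap = -2.4 × (9.8 - 5.7) = -9.84%, loss ≈ 16105 × 9.84/100 ≈ 1585.
Year 1997: gap = -2.4 × (10.58 - 5.7) = -11.712%, loss ≈ 16105 × 11.712/100 ≈ 1886.
Year 1998: gap = -2.4 × (10.63 - 5.7) = -11.832%, loss ≈ 16105 × 11.832/100 ≈ 1906.
Year 1999: gap = -2.4 × (6.99 - 5.7) = -3.096%, loss ≈ 16105 × 3.096/100 ≈ 499.
Year 2000: gap = -2.4 × (7.14 - 5.7) = -3.456%, loss ≈ 16105 × 3.456/100 ≈ 557.
Total lost output = 1585 + 1886 + 1906 + 499 + 557 = 6433 billion.

$6,433 billion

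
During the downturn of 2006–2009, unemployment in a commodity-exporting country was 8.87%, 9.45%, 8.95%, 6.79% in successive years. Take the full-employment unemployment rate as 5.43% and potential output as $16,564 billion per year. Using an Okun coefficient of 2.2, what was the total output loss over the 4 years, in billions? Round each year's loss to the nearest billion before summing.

Year 2006: gap = -2.2 × (8.87 - 5.43) = -7.568%, loss ≈ 16564 × 7.568/100 ≈ 1254.
Year 2007: gap = -2.2 × (9.45 - 5.43) = -8.844%, loss ≈ 16564 × 8.844/100 ≈ 1465.
Year 2008: gap = -2.2 × (8.95 - 5.43) = -7.744%, loss ≈ 16564 × 7.744/100 ≈ 1283.
Year 2009: gap = -2.2 × (6.79 - 5.43) = -2.992%, loss ≈ 16564 × 2.992/100 ≈ 496.
Total lost output = 1254 + 1465 + 1283 + 496 = 4498 billion.

$4,498 billion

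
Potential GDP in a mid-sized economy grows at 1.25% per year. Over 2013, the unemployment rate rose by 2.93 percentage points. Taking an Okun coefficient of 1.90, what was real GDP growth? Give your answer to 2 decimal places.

Growth-rate Okun's law: g_Y = g_Y* - β × Δu.
g_Y = 1.25 - 1.90 × (2.93) = 1.25 - 5.567 = -4.317%, i.e. -4.32% to 2 d.p.

-4.32%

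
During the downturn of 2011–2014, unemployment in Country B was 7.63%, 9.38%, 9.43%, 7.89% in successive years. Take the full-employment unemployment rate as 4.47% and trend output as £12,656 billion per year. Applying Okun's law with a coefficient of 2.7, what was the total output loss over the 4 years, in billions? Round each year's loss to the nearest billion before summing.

£5,622 billion

Year 2011: gap = -2.7 × (7.63 - 4.47) = -8.532%, loss ≈ 12656 × 8.532/100 ≈ 1080.
Year 2012: gap = -2.7 × (9.38 - 4.47) = -13.257%, loss ≈ 12656 × 13.257/100 ≈ 1678.
Year 2013: gap = -2.7 × (9.43 - 4.47) = -13.392%, loss ≈ 12656 × 13.392/100 ≈ 1695.
Year 2014: gap = -2.7 × (7.89 - 4.47) = -9.234%, loss ≈ 12656 × 9.234/100 ≈ 1169.
Total lost output = 1080 + 1678 + 1695 + 1169 = 5622 billion.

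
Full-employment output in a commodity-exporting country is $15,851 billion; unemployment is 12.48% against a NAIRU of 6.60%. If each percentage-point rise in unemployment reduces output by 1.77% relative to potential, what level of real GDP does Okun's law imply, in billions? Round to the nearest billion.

$14,201 billion

Unemployment gap = 12.48 - 6.6 = 5.88 points, so the output gap is -1.77 × 5.88 = -10.4076%.
Actual GDP = 15851 × (1 - 10.4076/100) = 15851 × 0.895924 ≈ 14201 billion.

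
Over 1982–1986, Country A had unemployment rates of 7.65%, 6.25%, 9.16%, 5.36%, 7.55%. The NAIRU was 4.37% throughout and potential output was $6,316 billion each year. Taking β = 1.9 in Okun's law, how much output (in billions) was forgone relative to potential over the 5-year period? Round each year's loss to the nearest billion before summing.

$1,696 billion

Year 1982: gap = -1.9 × (7.65 - 4.37) = -6.232%, loss ≈ 6316 × 6.232/100 ≈ 394.
Year 1983: gap = -1.9 × (6.25 - 4.37) = -3.572%, loss ≈ 6316 × 3.572/100 ≈ 226.
Year 1984: gap = -1.9 × (9.16 - 4.37) = -9.101%, loss ≈ 6316 × 9.101/100 ≈ 575.
Year 1985: gap = -1.9 × (5.36 - 4.37) = -1.881%, loss ≈ 6316 × 1.881/100 ≈ 119.
Year 1986: gap = -1.9 × (7.55 - 4.37) = -6.042%, loss ≈ 6316 × 6.042/100 ≈ 382.
Total lost output = 394 + 226 + 575 + 119 + 382 = 1696 billion.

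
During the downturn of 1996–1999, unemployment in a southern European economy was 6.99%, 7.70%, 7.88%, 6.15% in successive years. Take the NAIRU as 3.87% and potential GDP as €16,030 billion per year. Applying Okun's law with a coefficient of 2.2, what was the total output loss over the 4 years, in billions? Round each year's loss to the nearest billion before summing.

€4,669 billion

Year 1996: gap = -2.2 × (6.99 - 3.87) = -6.864%, loss ≈ 16030 × 6.864/100 ≈ 1100.
Year 1997: gap = -2.2 × (7.7 - 3.87) = -8.426%, loss ≈ 16030 × 8.426/100 ≈ 1351.
Year 1998: gap = -2.2 × (7.88 - 3.87) = -8.822%, loss ≈ 16030 × 8.822/100 ≈ 1414.
Year 1999: gap = -2.2 × (6.15 - 3.87) = -5.016%, loss ≈ 16030 × 5.016/100 ≈ 804.
Total lost output = 1100 + 1351 + 1414 + 804 = 4669 billion.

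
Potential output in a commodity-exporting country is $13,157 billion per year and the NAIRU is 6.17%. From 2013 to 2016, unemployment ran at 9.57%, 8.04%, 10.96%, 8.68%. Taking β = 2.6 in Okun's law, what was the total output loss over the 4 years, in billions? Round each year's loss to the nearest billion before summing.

Year 2013: gap = -2.6 × (9.57 - 6.17) = -8.84%, loss ≈ 13157 × 8.84/100 ≈ 1163.
Year 2014: gap = -2.6 × (8.04 - 6.17) = -4.862%, loss ≈ 13157 × 4.862/100 ≈ 640.
Year 2015: gap = -2.6 × (10.96 - 6.17) = -12.454%, loss ≈ 13157 × 12.454/100 ≈ 1639.
Year 2016: gap = -2.6 × (8.68 - 6.17) = -6.526%, loss ≈ 13157 × 6.526/100 ≈ 859.
Total lost output = 1163 + 640 + 1639 + 859 = 4301 billion.

$4,301 billion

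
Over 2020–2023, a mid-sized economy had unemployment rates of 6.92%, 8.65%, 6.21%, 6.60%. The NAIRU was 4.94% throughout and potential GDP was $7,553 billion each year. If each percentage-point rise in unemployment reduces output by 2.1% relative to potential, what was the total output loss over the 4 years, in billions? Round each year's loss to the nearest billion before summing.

Year 2020: gap = -2.1 × (6.92 - 4.94) = -4.158%, loss ≈ 7553 × 4.158/100 ≈ 314.
Year 2021: gap = -2.1 × (8.65 - 4.94) = -7.791%, loss ≈ 7553 × 7.791/100 ≈ 588.
Year 2022: gap = -2.1 × (6.21 - 4.94) = -2.667%, loss ≈ 7553 × 2.667/100 ≈ 201.
Year 2023: gap = -2.1 × (6.6 - 4.94) = -3.486%, loss ≈ 7553 × 3.486/100 ≈ 263.
Total lost output = 314 + 588 + 201 + 263 = 1366 billion.

$1,366 billion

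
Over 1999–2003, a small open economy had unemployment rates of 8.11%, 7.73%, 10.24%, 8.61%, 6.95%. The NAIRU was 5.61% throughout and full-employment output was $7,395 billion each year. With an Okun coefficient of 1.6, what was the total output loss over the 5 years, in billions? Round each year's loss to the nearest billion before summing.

Year 1999: gap = -1.6 × (8.11 - 5.61) = -4%, loss ≈ 7395 × 4/100 ≈ 296.
Year 2000: gap = -1.6 × (7.73 - 5.61) = -3.392%, loss ≈ 7395 × 3.392/100 ≈ 251.
Year 2001: gap = -1.6 × (10.24 - 5.61) = -7.408%, loss ≈ 7395 × 7.408/100 ≈ 548.
Year 2002: gap = -1.6 × (8.61 - 5.61) = -4.8%, loss ≈ 7395 × 4.8/100 ≈ 355.
Year 2003: gap = -1.6 × (6.95 - 5.61) = -2.144%, loss ≈ 7395 × 2.144/100 ≈ 159.
Total lost output = 296 + 251 + 548 + 355 + 159 = 1609 billion.

$1,609 billion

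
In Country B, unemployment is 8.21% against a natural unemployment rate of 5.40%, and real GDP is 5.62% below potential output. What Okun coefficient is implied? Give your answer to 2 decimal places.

Okun's law: output gap = -β × (u - u*).
-5.62 = -β × (8.21 - 5.4) = -β × 2.81, so β = 5.62/2.81 = 2.00.

β ≈ 2.00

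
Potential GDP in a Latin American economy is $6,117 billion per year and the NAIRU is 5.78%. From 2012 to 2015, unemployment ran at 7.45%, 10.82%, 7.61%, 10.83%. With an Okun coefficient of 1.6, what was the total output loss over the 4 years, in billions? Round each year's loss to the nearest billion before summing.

$1,329 billion

Year 2012: gap = -1.6 × (7.45 - 5.78) = -2.672%, loss ≈ 6117 × 2.672/100 ≈ 163.
Year 2013: gap = -1.6 × (10.82 - 5.78) = -8.064%, loss ≈ 6117 × 8.064/100 ≈ 493.
Year 2014: gap = -1.6 × (7.61 - 5.78) = -2.928%, loss ≈ 6117 × 2.928/100 ≈ 179.
Year 2015: gap = -1.6 × (10.83 - 5.78) = -8.08%, loss ≈ 6117 × 8.08/100 ≈ 494.
Total lost output = 163 + 493 + 179 + 494 = 1329 billion.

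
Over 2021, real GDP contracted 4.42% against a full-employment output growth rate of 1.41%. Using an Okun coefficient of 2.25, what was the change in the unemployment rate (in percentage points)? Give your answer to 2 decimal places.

Growth-rate Okun's law: g_Y = g_Y* - β × Δu, so Δu = (g_Y* - g_Y)/β.
Δu = (1.41 + 4.42)/2.25 = 5.83/2.25 = 2.59 percentage points.

2.59 percentage points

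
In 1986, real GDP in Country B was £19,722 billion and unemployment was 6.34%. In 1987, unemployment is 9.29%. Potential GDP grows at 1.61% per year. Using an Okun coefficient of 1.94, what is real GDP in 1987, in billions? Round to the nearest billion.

£18,911 billion

Δu = 9.29 - 6.34 = 2.95 points.
Okun's law (growth form): g_Y = g_Y* - β × Δu = 1.61 - 1.94 × (2.95) = 1.61 - 5.723 = -4.113%.
Real GDP in the next year = 19722 × (1 - 4.113/100) = 19722 × 0.95887 ≈ 18911 billion.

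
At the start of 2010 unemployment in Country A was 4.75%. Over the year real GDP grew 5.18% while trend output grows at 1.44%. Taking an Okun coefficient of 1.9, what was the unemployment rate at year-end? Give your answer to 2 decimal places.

2.78%

Growth-rate Okun's law: g_Y = g_Y* - β × Δu, so Δu = (g_Y* - g_Y)/β.
Δu = (1.44 - 5.18)/1.9 = -3.74/1.9 = -1.97 percentage points.
Year-end unemployment = 4.75 - 1.97 = 2.78%.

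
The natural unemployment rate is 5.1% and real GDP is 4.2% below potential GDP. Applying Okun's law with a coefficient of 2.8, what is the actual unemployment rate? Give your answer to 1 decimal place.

6.6%

From Okun's law, u - u* = -(output gap)/β = -(-4.2)/2.8 = 1.5 points.
So u = 5.1 + 1.5 = 6.6%.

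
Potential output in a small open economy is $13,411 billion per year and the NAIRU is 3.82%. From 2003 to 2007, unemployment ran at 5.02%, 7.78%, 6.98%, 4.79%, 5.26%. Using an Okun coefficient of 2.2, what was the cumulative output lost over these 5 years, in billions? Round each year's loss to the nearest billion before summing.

$3,165 billion

Year 2003: gap = -2.2 × (5.02 - 3.82) = -2.64%, loss ≈ 13411 × 2.64/100 ≈ 354.
Year 2004: gap = -2.2 × (7.78 - 3.82) = -8.712%, loss ≈ 13411 × 8.712/100 ≈ 1168.
Year 2005: gap = -2.2 × (6.98 - 3.82) = -6.952%, loss ≈ 13411 × 6.952/100 ≈ 932.
Year 2006: gap = -2.2 × (4.79 - 3.82) = -2.134%, loss ≈ 13411 × 2.134/100 ≈ 286.
Year 2007: gap = -2.2 × (5.26 - 3.82) = -3.168%, loss ≈ 13411 × 3.168/100 ≈ 425.
Total lost output = 354 + 1168 + 932 + 286 + 425 = 3165 billion.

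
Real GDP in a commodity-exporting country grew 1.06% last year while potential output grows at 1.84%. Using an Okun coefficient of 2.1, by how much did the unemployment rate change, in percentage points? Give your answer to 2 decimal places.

Growth-rate Okun's law: g_Y = g_Y* - β × Δu, so Δu = (g_Y* - g_Y)/β.
Δu = (1.84 - 1.06)/2.1 = 0.78/2.1 = 0.37 percentage points.

0.37 percentage points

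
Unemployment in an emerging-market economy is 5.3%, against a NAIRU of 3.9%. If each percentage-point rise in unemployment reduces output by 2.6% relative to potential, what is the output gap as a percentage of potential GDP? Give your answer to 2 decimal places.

-3.64%

The unemployment gap is 5.3 - 3.9 = 1.4 percentage points.
Okun's law gives an output gap of -2.6 × 1.4 = -3.64%, i.e. 3.64% below potential.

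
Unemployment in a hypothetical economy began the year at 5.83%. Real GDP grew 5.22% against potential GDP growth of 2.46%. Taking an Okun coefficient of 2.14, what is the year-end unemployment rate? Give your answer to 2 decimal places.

Growth-rate Okun's law: g_Y = g_Y* - β × Δu, so Δu = (g_Y* - g_Y)/β.
Δu = (2.46 - 5.22)/2.14 = -2.76/2.14 = -1.29 percentage points.
Year-end unemployment = 5.83 - 1.29 = 4.54%.

4.54%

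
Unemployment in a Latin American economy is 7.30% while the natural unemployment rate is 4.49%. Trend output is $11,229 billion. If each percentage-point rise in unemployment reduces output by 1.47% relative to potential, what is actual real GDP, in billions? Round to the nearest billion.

Unemployment gap = 7.3 - 4.49 = 2.81 points, so the output gap is -1.47 × 2.81 = -4.1307%.
Actual GDP = 11229 × (1 - 4.1307/100) = 11229 × 0.958693 ≈ 10765 billion.

$10,765 billion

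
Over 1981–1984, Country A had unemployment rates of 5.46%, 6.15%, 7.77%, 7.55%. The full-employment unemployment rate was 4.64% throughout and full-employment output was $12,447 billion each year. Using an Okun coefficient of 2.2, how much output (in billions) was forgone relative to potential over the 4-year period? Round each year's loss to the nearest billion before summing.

$2,292 billion

Year 1981: gap = -2.2 × (5.46 - 4.64) = -1.804%, loss ≈ 12447 × 1.804/100 ≈ 225.
Year 1982: gap = -2.2 × (6.15 - 4.64) = -3.322%, loss ≈ 12447 × 3.322/100 ≈ 413.
Year 1983: gap = -2.2 × (7.77 - 4.64) = -6.886%, loss ≈ 12447 × 6.886/100 ≈ 857.
Year 1984: gap = -2.2 × (7.55 - 4.64) = -6.402%, loss ≈ 12447 × 6.402/100 ≈ 797.
Total lost output = 225 + 413 + 857 + 797 = 2292 billion.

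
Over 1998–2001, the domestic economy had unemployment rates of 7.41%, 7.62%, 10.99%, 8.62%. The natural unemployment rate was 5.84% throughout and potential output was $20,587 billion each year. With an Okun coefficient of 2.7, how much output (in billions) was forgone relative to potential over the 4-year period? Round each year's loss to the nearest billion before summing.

Year 1998: gap = -2.7 × (7.41 - 5.84) = -4.239%, loss ≈ 20587 × 4.239/100 ≈ 873.
Year 1999: gap = -2.7 × (7.62 - 5.84) = -4.806%, loss ≈ 20587 × 4.806/100 ≈ 989.
Year 2000: gap = -2.7 × (10.99 - 5.84) = -13.905%, loss ≈ 20587 × 13.905/100 ≈ 2863.
Year 2001: gap = -2.7 × (8.62 - 5.84) = -7.506%, loss ≈ 20587 × 7.506/100 ≈ 1545.
Total lost output = 873 + 989 + 2863 + 1545 = 6270 billion.

$6,270 billion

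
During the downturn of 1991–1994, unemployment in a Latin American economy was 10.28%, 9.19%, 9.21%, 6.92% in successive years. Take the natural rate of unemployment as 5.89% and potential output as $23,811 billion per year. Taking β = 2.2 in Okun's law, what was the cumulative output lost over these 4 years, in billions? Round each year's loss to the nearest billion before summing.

$6,308 billion

Year 1991: gap = -2.2 × (10.28 - 5.89) = -9.658%, loss ≈ 23811 × 9.658/100 ≈ 2300.
Year 1992: gap = -2.2 × (9.19 - 5.89) = -7.26%, loss ≈ 23811 × 7.26/100 ≈ 1729.
Year 1993: gap = -2.2 × (9.21 - 5.89) = -7.304%, loss ≈ 23811 × 7.304/100 ≈ 1739.
Year 1994: gap = -2.2 × (6.92 - 5.89) = -2.266%, loss ≈ 23811 × 2.266/100 ≈ 540.
Total lost output = 2300 + 1729 + 1739 + 540 = 6308 billion.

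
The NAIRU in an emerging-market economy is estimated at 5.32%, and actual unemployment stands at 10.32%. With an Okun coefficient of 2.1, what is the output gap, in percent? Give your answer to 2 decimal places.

-10.50%

The unemployment gap is 10.32 - 5.32 = 5 percentage points.
Okun's law gives an output gap of -2.1 × 5 = -10.5%, i.e. 10.50% below potential.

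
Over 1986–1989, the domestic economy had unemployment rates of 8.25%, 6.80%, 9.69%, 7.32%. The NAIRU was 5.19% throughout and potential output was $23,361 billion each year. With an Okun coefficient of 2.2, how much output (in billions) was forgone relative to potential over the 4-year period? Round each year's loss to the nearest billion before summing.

Year 1986: gap = -2.2 × (8.25 - 5.19) = -6.732%, loss ≈ 23361 × 6.732/100 ≈ 1573.
Year 1987: gap = -2.2 × (6.8 - 5.19) = -3.542%, loss ≈ 23361 × 3.542/100 ≈ 827.
Year 1988: gap = -2.2 × (9.69 - 5.19) = -9.9%, loss ≈ 23361 × 9.9/100 ≈ 2313.
Year 1989: gap = -2.2 × (7.32 - 5.19) = -4.686%, loss ≈ 23361 × 4.686/100 ≈ 1095.
Total lost output = 1573 + 827 + 2313 + 1095 = 5808 billion.

$5,808 billion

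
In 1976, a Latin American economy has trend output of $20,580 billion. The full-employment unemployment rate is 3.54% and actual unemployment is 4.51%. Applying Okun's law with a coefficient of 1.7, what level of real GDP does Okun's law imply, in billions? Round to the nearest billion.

Unemployment gap = 4.51 - 3.54 = 0.97 points, so the output gap is -1.7 × 0.97 = -1.649%.
Actual GDP = 20580 × (1 - 1.649/100) = 20580 × 0.98351 ≈ 20241 billion.

$20,241 billion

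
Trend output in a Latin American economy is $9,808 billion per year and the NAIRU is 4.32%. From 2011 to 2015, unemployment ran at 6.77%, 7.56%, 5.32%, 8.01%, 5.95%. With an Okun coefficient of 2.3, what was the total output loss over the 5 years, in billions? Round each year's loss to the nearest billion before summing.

Year 2011: gap = -2.3 × (6.77 - 4.32) = -5.635%, loss ≈ 9808 × 5.635/100 ≈ 553.
Year 2012: gap = -2.3 × (7.56 - 4.32) = -7.452%, loss ≈ 9808 × 7.452/100 ≈ 731.
Year 2013: gap = -2.3 × (5.32 - 4.32) = -2.3%, loss ≈ 9808 × 2.3/100 ≈ 226.
Year 2014: gap = -2.3 × (8.01 - 4.32) = -8.487%, loss ≈ 9808 × 8.487/100 ≈ 832.
Year 2015: gap = -2.3 × (5.95 - 4.32) = -3.749%, loss ≈ 9808 × 3.749/100 ≈ 368.
Total lost output = 553 + 731 + 226 + 832 + 368 = 2710 billion.

$2,710 billion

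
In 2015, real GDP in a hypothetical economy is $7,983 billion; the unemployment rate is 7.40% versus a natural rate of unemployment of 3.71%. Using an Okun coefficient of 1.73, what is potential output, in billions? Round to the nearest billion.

$8,527 billion

Unemployment gap = 7.4 - 3.71 = 3.69 points, so output gap = -1.73 × 3.69 = -6.3837%.
Since Y = Y* × (1 + gap/100), Y* = 7983/0.936163 ≈ 8527 billion.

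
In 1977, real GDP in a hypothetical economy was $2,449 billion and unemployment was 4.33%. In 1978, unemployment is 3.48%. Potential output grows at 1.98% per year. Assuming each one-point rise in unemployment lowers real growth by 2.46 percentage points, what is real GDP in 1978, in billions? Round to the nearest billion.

Δu = 3.48 - 4.33 = -0.85 points.
Okun's law (growth form): g_Y = g_Y* - β × Δu = 1.98 - 2.46 × (-0.85) = 1.98 + 2.091 = 4.071%.
Real GDP in the next year = 2449 × (1 + 4.071/100) = 2449 × 1.04071 ≈ 2549 billion.

$2,549 billion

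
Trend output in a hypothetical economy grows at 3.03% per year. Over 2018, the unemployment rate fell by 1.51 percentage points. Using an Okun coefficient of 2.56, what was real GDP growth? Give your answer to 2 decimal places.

Growth-rate Okun's law: g_Y = g_Y* - β × Δu.
g_Y = 3.03 - 2.56 × (-1.51) = 3.03 + 3.8656 = 6.8956%, i.e. 6.90% to 2 d.p.

6.90%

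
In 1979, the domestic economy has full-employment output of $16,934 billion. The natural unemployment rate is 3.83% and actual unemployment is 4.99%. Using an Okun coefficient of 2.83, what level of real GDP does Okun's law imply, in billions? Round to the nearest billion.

Unemployment gap = 4.99 - 3.83 = 1.16 points, so the output gap is -2.83 × 1.16 = -3.2828%.
Actual GDP = 16934 × (1 - 3.2828/100) = 16934 × 0.967172 ≈ 16378 billion.

$16,378 billion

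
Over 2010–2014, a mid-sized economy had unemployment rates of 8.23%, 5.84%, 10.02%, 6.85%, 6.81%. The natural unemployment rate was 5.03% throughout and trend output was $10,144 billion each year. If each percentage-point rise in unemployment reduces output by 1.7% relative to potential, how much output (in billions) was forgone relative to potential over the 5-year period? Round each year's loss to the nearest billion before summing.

$2,174 billion

Year 2010: gap = -1.7 × (8.23 - 5.03) = -5.44%, loss ≈ 10144 × 5.44/100 ≈ 552.
Year 2011: gap = -1.7 × (5.84 - 5.03) = -1.377%, loss ≈ 10144 × 1.377/100 ≈ 140.
Year 2012: gap = -1.7 × (10.02 - 5.03) = -8.483%, loss ≈ 10144 × 8.483/100 ≈ 861.
Year 2013: gap = -1.7 × (6.85 - 5.03) = -3.094%, loss ≈ 10144 × 3.094/100 ≈ 314.
Year 2014: gap = -1.7 × (6.81 - 5.03) = -3.026%, loss ≈ 10144 × 3.026/100 ≈ 307.
Total lost output = 552 + 140 + 861 + 314 + 307 = 2174 billion.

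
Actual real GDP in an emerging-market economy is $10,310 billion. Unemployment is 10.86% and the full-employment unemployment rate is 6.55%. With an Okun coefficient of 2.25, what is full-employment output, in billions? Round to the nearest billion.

Unemployment gap = 10.86 - 6.55 = 4.31 points, so output gap = -2.25 × 4.31 = -9.6975%.
Since Y = Y* × (1 + gap/100), Y* = 10310/0.903025 ≈ 11417 billion.

$11,417 billion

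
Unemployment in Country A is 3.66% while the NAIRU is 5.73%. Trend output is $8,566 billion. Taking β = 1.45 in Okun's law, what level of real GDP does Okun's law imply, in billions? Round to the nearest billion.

Unemployment gap = 3.66 - 5.73 = -2.07 points, so the output gap is -1.45 × (-2.07) = 3.0015%.
Actual GDP = 8566 × (1 + 3.0015/100) = 8566 × 1.030015 ≈ 8823 billion.

$8,823 billion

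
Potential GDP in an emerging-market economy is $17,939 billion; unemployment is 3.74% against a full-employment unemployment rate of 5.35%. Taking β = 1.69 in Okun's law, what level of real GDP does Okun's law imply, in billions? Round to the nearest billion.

Unemployment gap = 3.74 - 5.35 = -1.61 points, so the output gap is -1.69 × (-1.61) = 2.7209%.
Actual GDP = 17939 × (1 + 2.7209/100) = 17939 × 1.027209 ≈ 18427 billion.

$18,427 billion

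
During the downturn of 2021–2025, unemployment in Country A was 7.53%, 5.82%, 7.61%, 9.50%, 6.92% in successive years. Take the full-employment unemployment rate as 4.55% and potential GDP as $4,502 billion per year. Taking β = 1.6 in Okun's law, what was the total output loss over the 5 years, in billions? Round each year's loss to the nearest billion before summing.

$1,054 billion

Year 2021: gap = -1.6 × (7.53 - 4.55) = -4.768%, loss ≈ 4502 × 4.768/100 ≈ 215.
Year 2022: gap = -1.6 × (5.82 - 4.55) = -2.032%, loss ≈ 4502 × 2.032/100 ≈ 91.
Year 2023: gap = -1.6 × (7.61 - 4.55) = -4.896%, loss ≈ 4502 × 4.896/100 ≈ 220.
Year 2024: gap = -1.6 × (9.5 - 4.55) = -7.92%, loss ≈ 4502 × 7.92/100 ≈ 357.
Year 2025: gap = -1.6 × (6.92 - 4.55) = -3.792%, loss ≈ 4502 × 3.792/100 ≈ 171.
Total lost output = 215 + 91 + 220 + 357 + 171 = 1054 billion.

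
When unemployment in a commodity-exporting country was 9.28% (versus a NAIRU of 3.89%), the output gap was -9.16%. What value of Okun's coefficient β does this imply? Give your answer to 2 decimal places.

β ≈ 1.70

Okun's law: output gap = -β × (u - u*).
-9.16 = -β × (9.28 - 3.89) = -β × 5.39, so β = 9.16/5.39 = 1.70.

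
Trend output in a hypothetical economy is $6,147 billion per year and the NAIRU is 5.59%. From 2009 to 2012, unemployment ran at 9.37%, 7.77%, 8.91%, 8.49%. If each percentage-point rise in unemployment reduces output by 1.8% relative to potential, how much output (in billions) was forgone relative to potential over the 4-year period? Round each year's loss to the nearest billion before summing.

$1,347 billion

Year 2009: gap = -1.8 × (9.37 - 5.59) = -6.804%, loss ≈ 6147 × 6.804/100 ≈ 418.
Year 2010: gap = -1.8 × (7.77 - 5.59) = -3.924%, loss ≈ 6147 × 3.924/100 ≈ 241.
Year 2011: gap = -1.8 × (8.91 - 5.59) = -5.976%, loss ≈ 6147 × 5.976/100 ≈ 367.
Year 2012: gap = -1.8 × (8.49 - 5.59) = -5.22%, loss ≈ 6147 × 5.22/100 ≈ 321.
Total lost output = 418 + 241 + 367 + 321 = 1347 billion.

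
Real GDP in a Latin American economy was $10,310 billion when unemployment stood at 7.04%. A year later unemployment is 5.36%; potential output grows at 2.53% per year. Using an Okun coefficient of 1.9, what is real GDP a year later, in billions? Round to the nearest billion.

Δu = 5.36 - 7.04 = -1.68 points.
Okun's law (growth form): g_Y = g_Y* - β × Δu = 2.53 - 1.9 × (-1.68) = 2.53 + 3.192 = 5.722%.
Real GDP in the next year = 10310 × (1 + 5.722/100) = 10310 × 1.05722 ≈ 10900 billion.

$10,900 billion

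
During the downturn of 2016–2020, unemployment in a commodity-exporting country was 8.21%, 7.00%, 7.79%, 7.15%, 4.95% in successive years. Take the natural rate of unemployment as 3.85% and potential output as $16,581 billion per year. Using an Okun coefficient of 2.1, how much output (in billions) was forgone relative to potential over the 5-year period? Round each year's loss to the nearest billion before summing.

$5,519 billion

Year 2016: gap = -2.1 × (8.21 - 3.85) = -9.156%, loss ≈ 16581 × 9.156/100 ≈ 1518.
Year 2017: gap = -2.1 × (7 - 3.85) = -6.615%, loss ≈ 16581 × 6.615/100 ≈ 1097.
Year 2018: gap = -2.1 × (7.79 - 3.85) = -8.274%, loss ≈ 16581 × 8.274/100 ≈ 1372.
Year 2019: gap = -2.1 × (7.15 - 3.85) = -6.93%, loss ≈ 16581 × 6.93/100 ≈ 1149.
Year 2020: gap = -2.1 × (4.95 - 3.85) = -2.31%, loss ≈ 16581 × 2.31/100 ≈ 383.
Total lost output = 1518 + 1097 + 1372 + 1149 + 383 = 5519 billion.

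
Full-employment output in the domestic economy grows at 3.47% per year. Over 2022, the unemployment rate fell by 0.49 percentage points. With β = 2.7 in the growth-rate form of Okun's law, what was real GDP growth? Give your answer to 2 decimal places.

4.79%

Growth-rate Okun's law: g_Y = g_Y* - β × Δu.
g_Y = 3.47 - 2.7 × (-0.49) = 3.47 + 1.323 = 4.793%, i.e. 4.79% to 2 d.p.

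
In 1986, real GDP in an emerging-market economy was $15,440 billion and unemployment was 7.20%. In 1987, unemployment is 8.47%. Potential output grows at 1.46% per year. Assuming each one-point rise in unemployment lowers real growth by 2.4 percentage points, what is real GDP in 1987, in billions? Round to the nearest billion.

Δu = 8.47 - 7.2 = 1.27 points.
Okun's law (growth form): g_Y = g_Y* - β × Δu = 1.46 - 2.4 × (1.27) = 1.46 - 3.048 = -1.588%.
Real GDP in the next year = 15440 × (1 - 1.588/100) = 15440 × 0.98412 ≈ 15195 billion.

$15,195 billion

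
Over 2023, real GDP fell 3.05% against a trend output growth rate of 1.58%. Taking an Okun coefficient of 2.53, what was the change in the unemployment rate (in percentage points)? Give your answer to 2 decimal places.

1.83 percentage points

Growth-rate Okun's law: g_Y = g_Y* - β × Δu, so Δu = (g_Y* - g_Y)/β.
Δu = (1.58 + 3.05)/2.53 = 4.63/2.53 = 1.83 percentage points.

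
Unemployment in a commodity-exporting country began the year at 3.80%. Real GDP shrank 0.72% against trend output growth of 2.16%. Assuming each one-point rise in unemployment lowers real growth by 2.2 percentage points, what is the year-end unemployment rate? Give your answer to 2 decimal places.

Growth-rate Okun's law: g_Y = g_Y* - β × Δu, so Δu = (g_Y* - g_Y)/β.
Δu = (2.16 + 0.72)/2.2 = 2.88/2.2 = 1.31 percentage points.
Year-end unemployment = 3.8 + 1.31 = 5.11%.

5.11%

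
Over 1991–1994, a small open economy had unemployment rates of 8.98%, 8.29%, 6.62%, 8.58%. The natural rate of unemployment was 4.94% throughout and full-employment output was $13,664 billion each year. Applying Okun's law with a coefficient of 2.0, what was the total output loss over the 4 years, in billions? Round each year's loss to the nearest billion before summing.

$3,473 billion

Year 1991: gap = -2.0 × (8.98 - 4.94) = -8.08%, loss ≈ 13664 × 8.08/100 ≈ 1104.
Year 1992: gap = -2.0 × (8.29 - 4.94) = -6.7%, loss ≈ 13664 × 6.7/100 ≈ 915.
Year 1993: gap = -2.0 × (6.62 - 4.94) = -3.36%, loss ≈ 13664 × 3.36/100 ≈ 459.
Year 1994: gap = -2.0 × (8.58 - 4.94) = -7.28%, loss ≈ 13664 × 7.28/100 ≈ 995.
Total lost output = 1104 + 915 + 459 + 995 = 3473 billion.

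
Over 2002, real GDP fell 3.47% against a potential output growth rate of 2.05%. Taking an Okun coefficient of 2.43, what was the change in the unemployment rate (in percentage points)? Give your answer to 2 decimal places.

Growth-rate Okun's law: g_Y = g_Y* - β × Δu, so Δu = (g_Y* - g_Y)/β.
Δu = (2.05 + 3.47)/2.43 = 5.52/2.43 = 2.27 percentage points.

2.27 percentage points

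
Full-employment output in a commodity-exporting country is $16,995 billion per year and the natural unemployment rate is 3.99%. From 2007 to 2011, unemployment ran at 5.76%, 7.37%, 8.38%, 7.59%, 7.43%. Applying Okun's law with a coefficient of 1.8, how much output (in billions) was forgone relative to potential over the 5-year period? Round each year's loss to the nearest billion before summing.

$5,071 billion

Year 2007: gap = -1.8 × (5.76 - 3.99) = -3.186%, loss ≈ 16995 × 3.186/100 ≈ 541.
Year 2008: gap = -1.8 × (7.37 - 3.99) = -6.084%, loss ≈ 16995 × 6.084/100 ≈ 1034.
Year 2009: gap = -1.8 × (8.38 - 3.99) = -7.902%, loss ≈ 16995 × 7.902/100 ≈ 1343.
Year 2010: gap = -1.8 × (7.59 - 3.99) = -6.48%, loss ≈ 16995 × 6.48/100 ≈ 1101.
Year 2011: gap = -1.8 × (7.43 - 3.99) = -6.192%, loss ≈ 16995 × 6.192/100 ≈ 1052.
Total lost output = 541 + 1034 + 1343 + 1101 + 1052 = 5071 billion.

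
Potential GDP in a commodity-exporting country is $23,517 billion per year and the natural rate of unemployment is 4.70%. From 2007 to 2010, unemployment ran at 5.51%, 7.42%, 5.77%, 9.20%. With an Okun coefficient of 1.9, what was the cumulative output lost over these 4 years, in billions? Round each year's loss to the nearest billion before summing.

Year 2007: gap = -1.9 × (5.51 - 4.7) = -1.539%, loss ≈ 23517 × 1.539/100 ≈ 362.
Year 2008: gap = -1.9 × (7.42 - 4.7) = -5.168%, loss ≈ 23517 × 5.168/100 ≈ 1215.
Year 2009: gap = -1.9 × (5.77 - 4.7) = -2.033%, loss ≈ 23517 × 2.033/100 ≈ 478.
Year 2010: gap = -1.9 × (9.2 - 4.7) = -8.55%, loss ≈ 23517 × 8.55/100 ≈ 2011.
Total lost output = 362 + 1215 + 478 + 2011 = 4066 billion.

$4,066 billion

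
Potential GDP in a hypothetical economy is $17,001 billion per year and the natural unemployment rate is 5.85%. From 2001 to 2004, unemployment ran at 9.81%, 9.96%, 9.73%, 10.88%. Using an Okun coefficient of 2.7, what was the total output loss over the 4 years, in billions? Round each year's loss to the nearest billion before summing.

$7,795 billion

Year 2001: gap = -2.7 × (9.81 - 5.85) = -10.692%, loss ≈ 17001 × 10.692/100 ≈ 1818.
Year 2002: gap = -2.7 × (9.96 - 5.85) = -11.097%, loss ≈ 17001 × 11.097/100 ≈ 1887.
Year 2003: gap = -2.7 × (9.73 - 5.85) = -10.476%, loss ≈ 17001 × 10.476/100 ≈ 1781.
Year 2004: gap = -2.7 × (10.88 - 5.85) = -13.581%, loss ≈ 17001 × 13.581/100 ≈ 2309.
Total lost output = 1818 + 1887 + 1781 + 2309 = 7795 billion.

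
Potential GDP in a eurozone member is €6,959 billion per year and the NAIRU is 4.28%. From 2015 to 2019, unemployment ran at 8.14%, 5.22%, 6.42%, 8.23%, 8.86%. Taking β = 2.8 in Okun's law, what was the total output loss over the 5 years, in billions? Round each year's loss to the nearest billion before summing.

€3,014 billion

Year 2015: gap = -2.8 × (8.14 - 4.28) = -10.808%, loss ≈ 6959 × 10.808/100 ≈ 752.
Year 2016: gap = -2.8 × (5.22 - 4.28) = -2.632%, loss ≈ 6959 × 2.632/100 ≈ 183.
Year 2017: gap = -2.8 × (6.42 - 4.28) = -5.992%, loss ≈ 6959 × 5.992/100 ≈ 417.
Year 2018: gap = -2.8 × (8.23 - 4.28) = -11.06%, loss ≈ 6959 × 11.06/100 ≈ 770.
Year 2019: gap = -2.8 × (8.86 - 4.28) = -12.824%, loss ≈ 6959 × 12.824/100 ≈ 892.
Total lost output = 752 + 183 + 417 + 770 + 892 = 3014 billion.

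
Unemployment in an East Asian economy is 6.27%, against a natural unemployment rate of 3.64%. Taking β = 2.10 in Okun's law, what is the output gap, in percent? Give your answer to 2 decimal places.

The unemployment gap is 6.27 - 3.64 = 2.63 percentage points.
Okun's law gives an output gap of -2.1 × 2.63 = -5.523%, i.e. 5.52% below potential.

-5.52%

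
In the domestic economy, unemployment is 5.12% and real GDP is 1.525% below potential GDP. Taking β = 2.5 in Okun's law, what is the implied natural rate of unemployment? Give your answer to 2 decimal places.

4.51%

From Okun's law, u - u* = -(output gap)/β = -(-1.525)/2.5 = 0.61 points.
So u* = 5.12 - 0.61 = 4.51%.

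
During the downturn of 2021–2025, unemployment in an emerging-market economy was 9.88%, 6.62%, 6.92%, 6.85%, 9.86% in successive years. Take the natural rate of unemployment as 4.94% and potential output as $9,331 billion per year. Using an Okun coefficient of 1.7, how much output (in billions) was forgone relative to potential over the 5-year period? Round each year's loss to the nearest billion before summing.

$2,447 billion

Year 2021: gap = -1.7 × (9.88 - 4.94) = -8.398%, loss ≈ 9331 × 8.398/100 ≈ 784.
Year 2022: gap = -1.7 × (6.62 - 4.94) = -2.856%, loss ≈ 9331 × 2.856/100 ≈ 266.
Year 2023: gap = -1.7 × (6.92 - 4.94) = -3.366%, loss ≈ 9331 × 3.366/100 ≈ 314.
Year 2024: gap = -1.7 × (6.85 - 4.94) = -3.247%, loss ≈ 9331 × 3.247/100 ≈ 303.
Year 2025: gap = -1.7 × (9.86 - 4.94) = -8.364%, loss ≈ 9331 × 8.364/100 ≈ 780.
Total lost output = 784 + 266 + 314 + 303 + 780 = 2447 billion.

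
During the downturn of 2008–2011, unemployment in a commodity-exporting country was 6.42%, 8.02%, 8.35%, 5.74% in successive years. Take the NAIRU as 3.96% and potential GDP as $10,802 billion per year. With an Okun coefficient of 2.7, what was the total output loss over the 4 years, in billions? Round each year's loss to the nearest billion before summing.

Year 2008: gap = -2.7 × (6.42 - 3.96) = -6.642%, loss ≈ 10802 × 6.642/100 ≈ 717.
Year 2009: gap = -2.7 × (8.02 - 3.96) = -10.962%, loss ≈ 10802 × 10.962/100 ≈ 1184.
Year 2010: gap = -2.7 × (8.35 - 3.96) = -11.853%, loss ≈ 10802 × 11.853/100 ≈ 1280.
Year 2011: gap = -2.7 × (5.74 - 3.96) = -4.806%, loss ≈ 10802 × 4.806/100 ≈ 519.
Total lost output = 717 + 1184 + 1280 + 519 = 3700 billion.

$3,700 billion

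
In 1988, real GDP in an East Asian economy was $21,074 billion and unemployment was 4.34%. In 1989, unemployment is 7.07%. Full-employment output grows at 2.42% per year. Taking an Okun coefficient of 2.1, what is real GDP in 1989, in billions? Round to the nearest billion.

$20,376 billion

Δu = 7.07 - 4.34 = 2.73 points.
Okun's law (growth form): g_Y = g_Y* - β × Δu = 2.42 - 2.1 × (2.73) = 2.42 - 5.733 = -3.313%.
Real GDP in the next year = 21074 × (1 - 3.313/100) = 21074 × 0.96687 ≈ 20376 billion.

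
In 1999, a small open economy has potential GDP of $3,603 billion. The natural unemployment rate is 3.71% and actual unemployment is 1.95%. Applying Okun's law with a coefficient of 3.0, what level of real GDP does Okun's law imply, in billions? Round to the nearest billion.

$3,793 billion

Unemployment gap = 1.95 - 3.71 = -1.76 points, so the output gap is -3 × (-1.76) = 5.28%.
Actual GDP = 3603 × (1 + 5.28/100) = 3603 × 1.0528 ≈ 3793 billion.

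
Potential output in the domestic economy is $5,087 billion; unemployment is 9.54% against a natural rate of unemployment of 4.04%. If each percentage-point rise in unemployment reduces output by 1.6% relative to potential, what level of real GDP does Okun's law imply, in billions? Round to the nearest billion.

$4,639 billion

Unemployment gap = 9.54 - 4.04 = 5.5 points, so the output gap is -1.6 × 5.5 = -8.8%.
Actual GDP = 5087 × (1 - 8.8/100) = 5087 × 0.912 ≈ 4639 billion.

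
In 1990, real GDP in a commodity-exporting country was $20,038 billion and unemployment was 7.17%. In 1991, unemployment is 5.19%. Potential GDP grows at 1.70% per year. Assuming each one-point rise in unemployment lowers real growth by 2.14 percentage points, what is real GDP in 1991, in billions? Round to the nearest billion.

Δu = 5.19 - 7.17 = -1.98 points.
Okun's law (growth form): g_Y = g_Y* - β × Δu = 1.70 - 2.14 × (-1.98) = 1.7 + 4.2372 = 5.9372%.
Real GDP in the next year = 20038 × (1 + 5.9372/100) = 20038 × 1.059372 ≈ 21228 billion.

$21,228 billion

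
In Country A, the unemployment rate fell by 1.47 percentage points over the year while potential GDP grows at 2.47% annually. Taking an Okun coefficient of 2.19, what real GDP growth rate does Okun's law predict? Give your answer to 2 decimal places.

5.69%

Growth-rate Okun's law: g_Y = g_Y* - β × Δu.
g_Y = 2.47 - 2.19 × (-1.47) = 2.47 + 3.2193 = 5.6893%, i.e. 5.69% to 2 d.p.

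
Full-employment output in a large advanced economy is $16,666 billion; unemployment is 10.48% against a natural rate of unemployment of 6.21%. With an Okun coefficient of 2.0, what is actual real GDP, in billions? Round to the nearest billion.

$15,243 billion

Unemployment gap = 10.48 - 6.21 = 4.27 points, so the output gap is -2 × 4.27 = -8.54%.
Actual GDP = 16666 × (1 - 8.54/100) = 16666 × 0.9146 ≈ 15243 billion.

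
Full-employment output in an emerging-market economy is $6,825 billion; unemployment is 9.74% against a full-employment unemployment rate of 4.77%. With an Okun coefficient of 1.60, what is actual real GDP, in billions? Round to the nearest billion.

$6,282 billion

Unemployment gap = 9.74 - 4.77 = 4.97 points, so the output gap is -1.6 × 4.97 = -7.952%.
Actual GDP = 6825 × (1 - 7.952/100) = 6825 × 0.92048 ≈ 6282 billion.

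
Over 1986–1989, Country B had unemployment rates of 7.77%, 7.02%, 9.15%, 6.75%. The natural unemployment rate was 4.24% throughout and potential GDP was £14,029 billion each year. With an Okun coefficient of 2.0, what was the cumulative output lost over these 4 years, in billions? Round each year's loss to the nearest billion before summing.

Year 1986: gap = -2.0 × (7.77 - 4.24) = -7.06%, loss ≈ 14029 × 7.06/100 ≈ 990.
Year 1987: gap = -2.0 × (7.02 - 4.24) = -5.56%, loss ≈ 14029 × 5.56/100 ≈ 780.
Year 1988: gap = -2.0 × (9.15 - 4.24) = -9.82%, loss ≈ 14029 × 9.82/100 ≈ 1378.
Year 1989: gap = -2.0 × (6.75 - 4.24) = -5.02%, loss ≈ 14029 × 5.02/100 ≈ 704.
Total lost output = 990 + 780 + 1378 + 704 = 3852 billion.

£3,852 billion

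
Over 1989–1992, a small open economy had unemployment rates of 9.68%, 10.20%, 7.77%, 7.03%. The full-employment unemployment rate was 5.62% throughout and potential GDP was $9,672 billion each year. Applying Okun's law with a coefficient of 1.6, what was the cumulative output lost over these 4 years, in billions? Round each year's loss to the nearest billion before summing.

Year 1989: gap = -1.6 × (9.68 - 5.62) = -6.496%, loss ≈ 9672 × 6.496/100 ≈ 628.
Year 1990: gap = -1.6 × (10.2 - 5.62) = -7.328%, loss ≈ 9672 × 7.328/100 ≈ 709.
Year 1991: gap = -1.6 × (7.77 - 5.62) = -3.44%, loss ≈ 9672 × 3.44/100 ≈ 333.
Year 1992: gap = -1.6 × (7.03 - 5.62) = -2.256%, loss ≈ 9672 × 2.256/100 ≈ 218.
Total lost output = 628 + 709 + 333 + 218 = 1888 billion.

$1,888 billion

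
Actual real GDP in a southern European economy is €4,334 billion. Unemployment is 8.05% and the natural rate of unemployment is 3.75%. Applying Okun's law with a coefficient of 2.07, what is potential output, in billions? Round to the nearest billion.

Unemployment gap = 8.05 - 3.75 = 4.3 points, so output gap = -2.07 × 4.3 = -8.901%.
Since Y = Y* × (1 + gap/100), Y* = 4334/0.91099 ≈ 4757 billion.

€4,757 billion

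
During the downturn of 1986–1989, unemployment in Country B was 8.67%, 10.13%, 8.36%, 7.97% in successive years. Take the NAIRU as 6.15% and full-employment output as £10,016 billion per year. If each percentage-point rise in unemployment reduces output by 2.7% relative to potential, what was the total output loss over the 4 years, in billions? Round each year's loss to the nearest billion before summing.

£2,847 billion

Year 1986: gap = -2.7 × (8.67 - 6.15) = -6.804%, loss ≈ 10016 × 6.804/100 ≈ 681.
Year 1987: gap = -2.7 × (10.13 - 6.15) = -10.746%, loss ≈ 10016 × 10.746/100 ≈ 1076.
Year 1988: gap = -2.7 × (8.36 - 6.15) = -5.967%, loss ≈ 10016 × 5.967/100 ≈ 598.
Year 1989: gap = -2.7 × (7.97 - 6.15) = -4.914%, loss ≈ 10016 × 4.914/100 ≈ 492.
Total lost output = 681 + 1076 + 598 + 492 = 2847 billion.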